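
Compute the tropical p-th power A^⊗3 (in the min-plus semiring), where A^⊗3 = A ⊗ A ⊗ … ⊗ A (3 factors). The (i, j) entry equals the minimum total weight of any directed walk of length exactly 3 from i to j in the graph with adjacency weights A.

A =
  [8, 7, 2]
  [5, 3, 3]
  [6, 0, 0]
A^⊗3 =
  [7, 2, 2]
  [8, 3, 3]
  [5, 0, 0]

Each entry (A^⊗3)_ij equals the minimum over all length-3 walks i = v_0 → v_1 → … → v_3 = j of Σ_t A[v_t][v_{t+1}]. For example, for (i, j) = (0, 2) we minimise over 9 possible intermediate vertex sequences; the minimum is 2, attained along the walk 0 → 2 → 2 → 2.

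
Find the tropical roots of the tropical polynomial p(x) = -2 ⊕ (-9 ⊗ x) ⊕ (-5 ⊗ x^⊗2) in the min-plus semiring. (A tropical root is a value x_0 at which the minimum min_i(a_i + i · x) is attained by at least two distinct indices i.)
Roots: {-4, 7}

Each tropical root is a break point of the lower envelope of the lines y = a_i + i · x (there are 3 lines, with slopes 0, 1, ..., 2). Only the lines that attain the minimum somewhere contribute to roots; other lines are dominated. Here the surviving (envelope) indices are i = 2, i = 1, i = 0.
Intersections between consecutive envelope lines give the roots: for adjacent envelope indices i < j the intersection is x = (a_i − a_j) / (j − i). Reading off the sorted break points: {-4, 7}.
Verification: at each break x_0, at least two indices attain the minimum of min_i(a_i + i · x_0).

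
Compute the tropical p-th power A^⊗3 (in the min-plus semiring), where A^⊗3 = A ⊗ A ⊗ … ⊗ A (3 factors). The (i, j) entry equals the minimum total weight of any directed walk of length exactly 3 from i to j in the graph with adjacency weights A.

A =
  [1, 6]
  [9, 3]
A^⊗3 =
  [3, 8]
  [11, 9]

Each entry (A^⊗3)_ij equals the minimum over all length-3 walks i = v_0 → v_1 → … → v_3 = j of Σ_t A[v_t][v_{t+1}]. For example, for (i, j) = (0, 1) we minimise over 4 possible intermediate vertex sequences; the minimum is 8, attained along the walk 0 → 0 → 0 → 1.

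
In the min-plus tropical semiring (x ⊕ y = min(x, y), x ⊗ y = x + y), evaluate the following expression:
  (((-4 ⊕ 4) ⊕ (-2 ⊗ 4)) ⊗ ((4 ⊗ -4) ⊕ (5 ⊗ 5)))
(((-4 ⊕ 4) ⊕ (-2 ⊗ 4)) ⊗ ((4 ⊗ -4) ⊕ (5 ⊗ 5))) = -4

Expand innermost to outermost. Recall ⊕ takes the minimum of its arguments and ⊗ takes their sum. Working out the expression (((-4 ⊕ 4) ⊕ (-2 ⊗ 4)) ⊗ ((4 ⊗ -4) ⊕ (5 ⊗ 5))) gives -4.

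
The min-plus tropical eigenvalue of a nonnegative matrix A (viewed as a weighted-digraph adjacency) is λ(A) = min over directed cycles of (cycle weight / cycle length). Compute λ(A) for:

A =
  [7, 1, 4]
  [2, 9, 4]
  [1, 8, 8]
λ(A) = 3/2

Enumerate directed cycles and compute their means (weight / length). Sample:
  cycle 0 → 0: weight = 7, length = 1, mean = 7/1 ≈ 7.000
  cycle 1 → 1: weight = 9, length = 1, mean = 9/1 ≈ 9.000
  cycle 2 → 2: weight = 8, length = 1, mean = 8/1 ≈ 8.000
  cycle 0 → 1 → 0: weight = 3, length = 2, mean = 3/2 ≈ 1.500
  cycle 0 → 2 → 0: weight = 5, length = 2, mean = 5/2 ≈ 2.500
  cycle 1 → 0 → 1: weight = 3, length = 2, mean = 3/2 ≈ 1.500
Minimum mean = 1.500, attained e.g. along the cycle 0 → 1 → 0 with weight 3 and length 2. So λ(A) = 3/2 = 3/2.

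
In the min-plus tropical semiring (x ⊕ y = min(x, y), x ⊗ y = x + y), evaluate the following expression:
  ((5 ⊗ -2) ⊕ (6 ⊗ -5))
((5 ⊗ -2) ⊕ (6 ⊗ -5)) = 1

Expand innermost to outermost. Recall ⊕ takes the minimum of its arguments and ⊗ takes their sum. Working out the expression ((5 ⊗ -2) ⊕ (6 ⊗ -5)) gives 1.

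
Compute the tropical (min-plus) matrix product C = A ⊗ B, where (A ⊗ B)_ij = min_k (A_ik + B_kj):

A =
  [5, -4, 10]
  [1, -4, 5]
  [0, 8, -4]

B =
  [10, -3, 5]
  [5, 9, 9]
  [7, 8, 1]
A ⊗ B =
  [1, 2, 5]
  [1, -2, 5]
  [3, -3, -3]

Apply the min-plus product entry-by-entry:
  C[0][0] = min over k of (A[0][0] + B[0][0] = 5 + 10 = 15, A[0][1] + B[1][0] = -4 + 5 = 1, A[0][2] + B[2][0] = 10 + 7 = 17) = 1 (attained at k = 1)
  C[0][1] = min over k of (A[0][0] + B[0][1] = 5 + -3 = 2, A[0][1] + B[1][1] = -4 + 9 = 5, A[0][2] + B[2][1] = 10 + 8 = 18) = 2 (attained at k = 0)
  C[0][2] = min over k of (A[0][0] + B[0][2] = 5 + 5 = 10, A[0][1] + B[1][2] = -4 + 9 = 5, A[0][2] + B[2][2] = 10 + 1 = 11) = 5 (attained at k = 1)
  C[1][0] = min over k of (A[1][0] + B[0][0] = 1 + 10 = 11, A[1][1] + B[1][0] = -4 + 5 = 1, A[1][2] + B[2][0] = 5 + 7 = 12) = 1 (attained at k = 1)
  C[1][1] = min over k of (A[1][0] + B[0][1] = 1 + -3 = -2, A[1][1] + B[1][1] = -4 + 9 = 5, A[1][2] + B[2][1] = 5 + 8 = 13) = -2 (attained at k = 0)
  C[1][2] = min over k of (A[1][0] + B[0][2] = 1 + 5 = 6, A[1][1] + B[1][2] = -4 + 9 = 5, A[1][2] + B[2][2] = 5 + 1 = 6) = 5 (attained at k = 1)
  C[2][0] = min over k of (A[2][0] + B[0][0] = 0 + 10 = 10, A[2][1] + B[1][0] = 8 + 5 = 13, A[2][2] + B[2][0] = -4 + 7 = 3) = 3 (attained at k = 2)
  C[2][1] = min over k of (A[2][0] + B[0][1] = 0 + -3 = -3, A[2][1] + B[1][1] = 8 + 9 = 17, A[2][2] + B[2][1] = -4 + 8 = 4) = -3 (attained at k = 0)
  C[2][2] = min over k of (A[2][0] + B[0][2] = 0 + 5 = 5, A[2][1] + B[1][2] = 8 + 9 = 17, A[2][2] + B[2][2] = -4 + 1 = -3) = -3 (attained at k = 2)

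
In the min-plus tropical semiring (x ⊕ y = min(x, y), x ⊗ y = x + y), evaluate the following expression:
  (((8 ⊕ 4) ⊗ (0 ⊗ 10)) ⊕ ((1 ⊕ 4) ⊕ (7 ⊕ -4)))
(((8 ⊕ 4) ⊗ (0 ⊗ 10)) ⊕ ((1 ⊕ 4) ⊕ (7 ⊕ -4))) = -4

Expand innermost to outermost. Recall ⊕ takes the minimum of its arguments and ⊗ takes their sum. Working out the expression (((8 ⊕ 4) ⊗ (0 ⊗ 10)) ⊕ ((1 ⊕ 4) ⊕ (7 ⊕ -4))) gives -4.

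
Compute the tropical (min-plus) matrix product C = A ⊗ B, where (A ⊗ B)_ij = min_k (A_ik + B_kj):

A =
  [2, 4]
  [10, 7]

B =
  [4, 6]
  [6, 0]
A ⊗ B =
  [6, 4]
  [13, 7]

Apply the min-plus product entry-by-entry:
  C[0][0] = min over k of (A[0][0] + B[0][0] = 2 + 4 = 6, A[0][1] + B[1][0] = 4 + 6 = 10) = 6 (attained at k = 0)
  C[0][1] = min over k of (A[0][0] + B[0][1] = 2 + 6 = 8, A[0][1] + B[1][1] = 4 + 0 = 4) = 4 (attained at k = 1)
  C[1][0] = min over k of (A[1][0] + B[0][0] = 10 + 4 = 14, A[1][1] + B[1][0] = 7 + 6 = 13) = 13 (attained at k = 1)
  C[1][1] = min over k of (A[1][0] + B[0][1] = 10 + 6 = 16, A[1][1] + B[1][1] = 7 + 0 = 7) = 7 (attained at k = 1)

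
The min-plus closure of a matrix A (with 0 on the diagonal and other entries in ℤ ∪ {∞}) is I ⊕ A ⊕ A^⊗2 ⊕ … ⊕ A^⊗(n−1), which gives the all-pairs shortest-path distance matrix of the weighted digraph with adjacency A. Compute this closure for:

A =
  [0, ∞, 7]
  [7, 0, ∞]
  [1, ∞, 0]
Closure =
  [0, ∞, 7]
  [7, 0, 14]
  [1, ∞, 0]

This is the Floyd-Warshall all-pairs shortest-path computation. For each intermediate vertex k = 0, 1, …, 2, update dist[i][j] ← min(dist[i][j], dist[i][k] + dist[k][j]). The final matrix gives, for each (i, j), the minimum total weight of any directed path from i to j (possibly empty when i = j).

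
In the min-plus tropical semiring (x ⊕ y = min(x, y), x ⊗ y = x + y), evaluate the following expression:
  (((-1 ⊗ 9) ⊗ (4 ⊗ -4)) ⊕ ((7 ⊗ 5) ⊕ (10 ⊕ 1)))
(((-1 ⊗ 9) ⊗ (4 ⊗ -4)) ⊕ ((7 ⊗ 5) ⊕ (10 ⊕ 1))) = 1

Expand innermost to outermost. Recall ⊕ takes the minimum of its arguments and ⊗ takes their sum. Working out the expression (((-1 ⊗ 9) ⊗ (4 ⊗ -4)) ⊕ ((7 ⊗ 5) ⊕ (10 ⊕ 1))) gives 1.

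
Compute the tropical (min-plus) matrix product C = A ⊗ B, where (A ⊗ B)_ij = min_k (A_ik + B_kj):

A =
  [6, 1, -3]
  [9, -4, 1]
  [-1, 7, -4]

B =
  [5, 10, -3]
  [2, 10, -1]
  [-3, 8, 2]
A ⊗ B =
  [-6, 5, -1]
  [-2, 6, -5]
  [-7, 4, -4]

Apply the min-plus product entry-by-entry:
  C[0][0] = min over k of (A[0][0] + B[0][0] = 6 + 5 = 11, A[0][1] + B[1][0] = 1 + 2 = 3, A[0][2] + B[2][0] = -3 + -3 = -6) = -6 (attained at k = 2)
  C[0][1] = min over k of (A[0][0] + B[0][1] = 6 + 10 = 16, A[0][1] + B[1][1] = 1 + 10 = 11, A[0][2] + B[2][1] = -3 + 8 = 5) = 5 (attained at k = 2)
  C[0][2] = min over k of (A[0][0] + B[0][2] = 6 + -3 = 3, A[0][1] + B[1][2] = 1 + -1 = 0, A[0][2] + B[2][2] = -3 + 2 = -1) = -1 (attained at k = 2)
  C[1][0] = min over k of (A[1][0] + B[0][0] = 9 + 5 = 14, A[1][1] + B[1][0] = -4 + 2 = -2, A[1][2] + B[2][0] = 1 + -3 = -2) = -2 (attained at k = 1)
  C[1][1] = min over k of (A[1][0] + B[0][1] = 9 + 10 = 19, A[1][1] + B[1][1] = -4 + 10 = 6, A[1][2] + B[2][1] = 1 + 8 = 9) = 6 (attained at k = 1)
  C[1][2] = min over k of (A[1][0] + B[0][2] = 9 + -3 = 6, A[1][1] + B[1][2] = -4 + -1 = -5, A[1][2] + B[2][2] = 1 + 2 = 3) = -5 (attained at k = 1)
  C[2][0] = min over k of (A[2][0] + B[0][0] = -1 + 5 = 4, A[2][1] + B[1][0] = 7 + 2 = 9, A[2][2] + B[2][0] = -4 + -3 = -7) = -7 (attained at k = 2)
  C[2][1] = min over k of (A[2][0] + B[0][1] = -1 + 10 = 9, A[2][1] + B[1][1] = 7 + 10 = 17, A[2][2] + B[2][1] = -4 + 8 = 4) = 4 (attained at k = 2)
  C[2][2] = min over k of (A[2][0] + B[0][2] = -1 + -3 = -4, A[2][1] + B[1][2] = 7 + -1 = 6, A[2][2] + B[2][2] = -4 + 2 = -2) = -4 (attained at k = 0)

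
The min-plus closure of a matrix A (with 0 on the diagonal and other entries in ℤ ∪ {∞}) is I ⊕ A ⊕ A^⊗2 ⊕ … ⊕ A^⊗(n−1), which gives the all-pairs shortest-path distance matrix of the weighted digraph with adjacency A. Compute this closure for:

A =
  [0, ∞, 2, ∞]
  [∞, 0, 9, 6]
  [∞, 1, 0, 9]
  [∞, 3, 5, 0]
Closure =
  [0, 3, 2, 9]
  [∞, 0, 9, 6]
  [∞, 1, 0, 7]
  [∞, 3, 5, 0]

This is the Floyd-Warshall all-pairs shortest-path computation. For each intermediate vertex k = 0, 1, …, 3, update dist[i][j] ← min(dist[i][j], dist[i][k] + dist[k][j]). The final matrix gives, for each (i, j), the minimum total weight of any directed path from i to j (possibly empty when i = j).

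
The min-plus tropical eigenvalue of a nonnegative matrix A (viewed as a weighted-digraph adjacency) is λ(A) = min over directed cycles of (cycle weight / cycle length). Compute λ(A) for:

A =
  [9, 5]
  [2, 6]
λ(A) = 7/2

Enumerate directed cycles and compute their means (weight / length). Sample:
  cycle 0 → 0: weight = 9, length = 1, mean = 9/1 ≈ 9.000
  cycle 1 → 1: weight = 6, length = 1, mean = 6/1 ≈ 6.000
  cycle 0 → 1 → 0: weight = 7, length = 2, mean = 7/2 ≈ 3.500
  cycle 1 → 0 → 1: weight = 7, length = 2, mean = 7/2 ≈ 3.500
Minimum mean = 3.500, attained e.g. along the cycle 0 → 1 → 0 with weight 7 and length 2. So λ(A) = 7/2 = 7/2.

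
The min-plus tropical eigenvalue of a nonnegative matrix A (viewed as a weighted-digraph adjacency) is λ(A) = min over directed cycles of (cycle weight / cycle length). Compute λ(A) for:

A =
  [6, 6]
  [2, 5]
λ(A) = 4

Enumerate directed cycles and compute their means (weight / length). Sample:
  cycle 0 → 0: weight = 6, length = 1, mean = 6/1 ≈ 6.000
  cycle 1 → 1: weight = 5, length = 1, mean = 5/1 ≈ 5.000
  cycle 0 → 1 → 0: weight = 8, length = 2, mean = 8/2 ≈ 4.000
  cycle 1 → 0 → 1: weight = 8, length = 2, mean = 8/2 ≈ 4.000
Minimum mean = 4.000, attained e.g. along the cycle 0 → 1 → 0 with weight 8 and length 2. So λ(A) = 8/2 = 4.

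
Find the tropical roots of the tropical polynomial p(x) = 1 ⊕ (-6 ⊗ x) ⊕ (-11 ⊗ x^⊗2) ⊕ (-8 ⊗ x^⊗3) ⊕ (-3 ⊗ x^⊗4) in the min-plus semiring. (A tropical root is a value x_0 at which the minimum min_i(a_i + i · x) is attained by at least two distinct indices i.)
Roots: {-5, -3, 5, 7}

Each tropical root is a break point of the lower envelope of the lines y = a_i + i · x (there are 5 lines, with slopes 0, 1, ..., 4). Only the lines that attain the minimum somewhere contribute to roots; other lines are dominated. Here the surviving (envelope) indices are i = 4, i = 3, i = 2, i = 1, i = 0.
Intersections between consecutive envelope lines give the roots: for adjacent envelope indices i < j the intersection is x = (a_i − a_j) / (j − i). Reading off the sorted break points: {-5, -3, 5, 7}.
Verification: at each break x_0, at least two indices attain the minimum of min_i(a_i + i · x_0).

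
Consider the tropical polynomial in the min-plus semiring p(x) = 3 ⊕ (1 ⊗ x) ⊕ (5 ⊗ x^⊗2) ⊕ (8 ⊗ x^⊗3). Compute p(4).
p(4) = 3

A tropical monomial a ⊗ x^⊗i evaluates to a + i · x. Evaluating each term at x = 4:
  Term 0 contributes 3 + 0 · 4 = 3
  Term 1 contributes 1 + 1 · 4 = 5
  Term 2 contributes 5 + 2 · 4 = 13
  Term 3 contributes 8 + 3 · 4 = 20
p(4) = ⊕ of these = min[3, 5, 13, 20] = 3.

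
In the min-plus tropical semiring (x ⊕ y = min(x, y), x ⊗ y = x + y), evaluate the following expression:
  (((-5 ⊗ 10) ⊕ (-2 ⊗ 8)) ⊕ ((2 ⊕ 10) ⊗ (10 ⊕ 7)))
(((-5 ⊗ 10) ⊕ (-2 ⊗ 8)) ⊕ ((2 ⊕ 10) ⊗ (10 ⊕ 7))) = 5

Expand innermost to outermost. Recall ⊕ takes the minimum of its arguments and ⊗ takes their sum. Working out the expression (((-5 ⊗ 10) ⊕ (-2 ⊗ 8)) ⊕ ((2 ⊕ 10) ⊗ (10 ⊕ 7))) gives 5.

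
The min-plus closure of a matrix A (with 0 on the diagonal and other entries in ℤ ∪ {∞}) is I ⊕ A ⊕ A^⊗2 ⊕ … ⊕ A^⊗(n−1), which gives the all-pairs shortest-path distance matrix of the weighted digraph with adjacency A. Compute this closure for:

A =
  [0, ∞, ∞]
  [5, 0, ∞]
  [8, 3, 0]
Closure =
  [0, ∞, ∞]
  [5, 0, ∞]
  [8, 3, 0]

This is the Floyd-Warshall all-pairs shortest-path computation. For each intermediate vertex k = 0, 1, …, 2, update dist[i][j] ← min(dist[i][j], dist[i][k] + dist[k][j]). The final matrix gives, for each (i, j), the minimum total weight of any directed path from i to j (possibly empty when i = j).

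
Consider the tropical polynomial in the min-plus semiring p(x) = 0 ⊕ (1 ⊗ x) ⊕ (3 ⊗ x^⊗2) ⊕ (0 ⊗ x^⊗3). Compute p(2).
p(2) = 0

A tropical monomial a ⊗ x^⊗i evaluates to a + i · x. Evaluating each term at x = 2:
  Term 0 contributes 0 + 0 · 2 = 0
  Term 1 contributes 1 + 1 · 2 = 3
  Term 2 contributes 3 + 2 · 2 = 7
  Term 3 contributes 0 + 3 · 2 = 6
p(2) = ⊕ of these = min[0, 3, 7, 6] = 0.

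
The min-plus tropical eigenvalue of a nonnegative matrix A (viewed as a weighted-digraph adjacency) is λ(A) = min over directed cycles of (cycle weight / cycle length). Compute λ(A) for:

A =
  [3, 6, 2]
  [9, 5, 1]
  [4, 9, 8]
λ(A) = 3

Enumerate directed cycles and compute their means (weight / length). Sample:
  cycle 0 → 0: weight = 3, length = 1, mean = 3/1 ≈ 3.000
  cycle 1 → 1: weight = 5, length = 1, mean = 5/1 ≈ 5.000
  cycle 2 → 2: weight = 8, length = 1, mean = 8/1 ≈ 8.000
  cycle 0 → 1 → 0: weight = 15, length = 2, mean = 15/2 ≈ 7.500
  cycle 0 → 2 → 0: weight = 6, length = 2, mean = 6/2 ≈ 3.000
  cycle 1 → 0 → 1: weight = 15, length = 2, mean = 15/2 ≈ 7.500
Minimum mean = 3.000, attained e.g. along the cycle 0 → 0 with weight 3 and length 1. So λ(A) = 3/1 = 3.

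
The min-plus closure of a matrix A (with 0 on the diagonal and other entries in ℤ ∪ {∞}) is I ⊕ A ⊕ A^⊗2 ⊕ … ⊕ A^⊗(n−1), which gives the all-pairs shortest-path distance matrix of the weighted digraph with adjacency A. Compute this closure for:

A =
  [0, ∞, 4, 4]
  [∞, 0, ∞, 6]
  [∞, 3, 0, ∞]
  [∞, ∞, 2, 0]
Closure =
  [0, 7, 4, 4]
  [∞, 0, 8, 6]
  [∞, 3, 0, 9]
  [∞, 5, 2, 0]

This is the Floyd-Warshall all-pairs shortest-path computation. For each intermediate vertex k = 0, 1, …, 3, update dist[i][j] ← min(dist[i][j], dist[i][k] + dist[k][j]). The final matrix gives, for each (i, j), the minimum total weight of any directed path from i to j (possibly empty when i = j).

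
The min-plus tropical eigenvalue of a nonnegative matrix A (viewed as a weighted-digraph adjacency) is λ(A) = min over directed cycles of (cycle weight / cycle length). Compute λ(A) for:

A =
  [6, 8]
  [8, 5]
λ(A) = 5

Enumerate directed cycles and compute their means (weight / length). Sample:
  cycle 0 → 0: weight = 6, length = 1, mean = 6/1 ≈ 6.000
  cycle 1 → 1: weight = 5, length = 1, mean = 5/1 ≈ 5.000
  cycle 0 → 1 → 0: weight = 16, length = 2, mean = 16/2 ≈ 8.000
  cycle 1 → 0 → 1: weight = 16, length = 2, mean = 16/2 ≈ 8.000
Minimum mean = 5.000, attained e.g. along the cycle 1 → 1 with weight 5 and length 1. So λ(A) = 5/1 = 5.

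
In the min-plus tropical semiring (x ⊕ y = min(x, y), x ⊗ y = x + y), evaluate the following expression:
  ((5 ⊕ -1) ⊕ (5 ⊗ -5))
((5 ⊕ -1) ⊕ (5 ⊗ -5)) = -1

Expand innermost to outermost. Recall ⊕ takes the minimum of its arguments and ⊗ takes their sum. Working out the expression ((5 ⊕ -1) ⊕ (5 ⊗ -5)) gives -1.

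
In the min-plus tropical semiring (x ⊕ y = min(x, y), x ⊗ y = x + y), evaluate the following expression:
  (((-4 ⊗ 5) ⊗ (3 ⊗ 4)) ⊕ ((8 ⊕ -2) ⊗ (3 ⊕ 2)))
(((-4 ⊗ 5) ⊗ (3 ⊗ 4)) ⊕ ((8 ⊕ -2) ⊗ (3 ⊕ 2))) = 0

Expand innermost to outermost. Recall ⊕ takes the minimum of its arguments and ⊗ takes their sum. Working out the expression (((-4 ⊗ 5) ⊗ (3 ⊗ 4)) ⊕ ((8 ⊕ -2) ⊗ (3 ⊕ 2))) gives 0.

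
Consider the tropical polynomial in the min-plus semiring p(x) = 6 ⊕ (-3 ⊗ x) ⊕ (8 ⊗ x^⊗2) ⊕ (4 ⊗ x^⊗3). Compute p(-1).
p(-1) = -4

A tropical monomial a ⊗ x^⊗i evaluates to a + i · x. Evaluating each term at x = -1:
  Term 0 contributes 6 + 0 · -1 = 6
  Term 1 contributes -3 + 1 · -1 = -4
  Term 2 contributes 8 + 2 · -1 = 6
  Term 3 contributes 4 + 3 · -1 = 1
p(-1) = ⊕ of these = min[6, -4, 6, 1] = -4.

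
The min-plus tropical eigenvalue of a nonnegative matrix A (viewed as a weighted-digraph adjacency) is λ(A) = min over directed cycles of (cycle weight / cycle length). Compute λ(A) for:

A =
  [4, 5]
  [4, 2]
λ(A) = 2

Enumerate directed cycles and compute their means (weight / length). Sample:
  cycle 0 → 0: weight = 4, length = 1, mean = 4/1 ≈ 4.000
  cycle 1 → 1: weight = 2, length = 1, mean = 2/1 ≈ 2.000
  cycle 0 → 1 → 0: weight = 9, length = 2, mean = 9/2 ≈ 4.500
  cycle 1 → 0 → 1: weight = 9, length = 2, mean = 9/2 ≈ 4.500
Minimum mean = 2.000, attained e.g. along the cycle 1 → 1 with weight 2 and length 1. So λ(A) = 2/1 = 2.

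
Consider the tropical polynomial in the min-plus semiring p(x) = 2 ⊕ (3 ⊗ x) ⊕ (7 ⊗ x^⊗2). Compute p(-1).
p(-1) = 2

A tropical monomial a ⊗ x^⊗i evaluates to a + i · x. Evaluating each term at x = -1:
  Term 0 contributes 2 + 0 · -1 = 2
  Term 1 contributes 3 + 1 · -1 = 2
  Term 2 contributes 7 + 2 · -1 = 5
p(-1) = ⊕ of these = min[2, 2, 5] = 2.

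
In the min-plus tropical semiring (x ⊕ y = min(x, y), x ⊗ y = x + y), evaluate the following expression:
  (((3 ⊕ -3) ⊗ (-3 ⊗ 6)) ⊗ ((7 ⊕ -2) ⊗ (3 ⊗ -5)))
(((3 ⊕ -3) ⊗ (-3 ⊗ 6)) ⊗ ((7 ⊕ -2) ⊗ (3 ⊗ -5))) = -4

Expand innermost to outermost. Recall ⊕ takes the minimum of its arguments and ⊗ takes their sum. Working out the expression (((3 ⊕ -3) ⊗ (-3 ⊗ 6)) ⊗ ((7 ⊕ -2) ⊗ (3 ⊗ -5))) gives -4.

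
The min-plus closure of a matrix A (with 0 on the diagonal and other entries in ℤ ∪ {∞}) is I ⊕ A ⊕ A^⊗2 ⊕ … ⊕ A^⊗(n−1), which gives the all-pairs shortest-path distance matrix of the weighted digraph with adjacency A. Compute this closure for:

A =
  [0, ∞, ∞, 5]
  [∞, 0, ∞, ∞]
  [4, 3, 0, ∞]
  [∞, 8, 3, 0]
Closure =
  [0, 11, 8, 5]
  [∞, 0, ∞, ∞]
  [4, 3, 0, 9]
  [7, 6, 3, 0]

This is the Floyd-Warshall all-pairs shortest-path computation. For each intermediate vertex k = 0, 1, …, 3, update dist[i][j] ← min(dist[i][j], dist[i][k] + dist[k][j]). The final matrix gives, for each (i, j), the minimum total weight of any directed path from i to j (possibly empty when i = j).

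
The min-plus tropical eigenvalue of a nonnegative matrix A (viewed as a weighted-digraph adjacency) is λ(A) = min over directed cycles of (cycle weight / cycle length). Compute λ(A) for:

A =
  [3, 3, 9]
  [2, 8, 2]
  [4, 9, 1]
λ(A) = 1

Enumerate directed cycles and compute their means (weight / length). Sample:
  cycle 0 → 0: weight = 3, length = 1, mean = 3/1 ≈ 3.000
  cycle 1 → 1: weight = 8, length = 1, mean = 8/1 ≈ 8.000
  cycle 2 → 2: weight = 1, length = 1, mean = 1/1 ≈ 1.000
  cycle 0 → 1 → 0: weight = 5, length = 2, mean = 5/2 ≈ 2.500
  cycle 0 → 2 → 0: weight = 13, length = 2, mean = 13/2 ≈ 6.500
  cycle 1 → 0 → 1: weight = 5, length = 2, mean = 5/2 ≈ 2.500
Minimum mean = 1.000, attained e.g. along the cycle 2 → 2 with weight 1 and length 1. So λ(A) = 1/1 = 1.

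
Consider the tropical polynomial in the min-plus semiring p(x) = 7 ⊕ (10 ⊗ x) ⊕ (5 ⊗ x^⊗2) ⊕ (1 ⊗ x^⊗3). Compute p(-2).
p(-2) = -5

A tropical monomial a ⊗ x^⊗i evaluates to a + i · x. Evaluating each term at x = -2:
  Term 0 contributes 7 + 0 · -2 = 7
  Term 1 contributes 10 + 1 · -2 = 8
  Term 2 contributes 5 + 2 · -2 = 1
  Term 3 contributes 1 + 3 · -2 = -5
p(-2) = ⊕ of these = min[7, 8, 1, -5] = -5.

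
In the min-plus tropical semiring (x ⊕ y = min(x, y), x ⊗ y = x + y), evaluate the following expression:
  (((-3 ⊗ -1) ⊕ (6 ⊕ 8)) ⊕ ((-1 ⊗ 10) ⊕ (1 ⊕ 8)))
(((-3 ⊗ -1) ⊕ (6 ⊕ 8)) ⊕ ((-1 ⊗ 10) ⊕ (1 ⊕ 8))) = -4

Expand innermost to outermost. Recall ⊕ takes the minimum of its arguments and ⊗ takes their sum. Working out the expression (((-3 ⊗ -1) ⊕ (6 ⊕ 8)) ⊕ ((-1 ⊗ 10) ⊕ (1 ⊕ 8))) gives -4.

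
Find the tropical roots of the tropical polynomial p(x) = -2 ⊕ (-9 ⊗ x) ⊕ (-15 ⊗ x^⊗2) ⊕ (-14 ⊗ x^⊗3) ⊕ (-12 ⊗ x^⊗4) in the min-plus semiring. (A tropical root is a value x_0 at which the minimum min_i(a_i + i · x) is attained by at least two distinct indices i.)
Roots: {-2, -1, 6, 7}

Each tropical root is a break point of the lower envelope of the lines y = a_i + i · x (there are 5 lines, with slopes 0, 1, ..., 4). Only the lines that attain the minimum somewhere contribute to roots; other lines are dominated. Here the surviving (envelope) indices are i = 4, i = 3, i = 2, i = 1, i = 0.
Intersections between consecutive envelope lines give the roots: for adjacent envelope indices i < j the intersection is x = (a_i − a_j) / (j − i). Reading off the sorted break points: {-2, -1, 6, 7}.
Verification: at each break x_0, at least two indices attain the minimum of min_i(a_i + i · x_0).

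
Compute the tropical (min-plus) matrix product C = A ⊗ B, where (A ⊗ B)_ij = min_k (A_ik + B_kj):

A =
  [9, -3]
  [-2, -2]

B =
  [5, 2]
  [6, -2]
A ⊗ B =
  [3, -5]
  [3, -4]

Apply the min-plus product entry-by-entry:
  C[0][0] = min over k of (A[0][0] + B[0][0] = 9 + 5 = 14, A[0][1] + B[1][0] = -3 + 6 = 3) = 3 (attained at k = 1)
  C[0][1] = min over k of (A[0][0] + B[0][1] = 9 + 2 = 11, A[0][1] + B[1][1] = -3 + -2 = -5) = -5 (attained at k = 1)
  C[1][0] = min over k of (A[1][0] + B[0][0] = -2 + 5 = 3, A[1][1] + B[1][0] = -2 + 6 = 4) = 3 (attained at k = 0)
  C[1][1] = min over k of (A[1][0] + B[0][1] = -2 + 2 = 0, A[1][1] + B[1][1] = -2 + -2 = -4) = -4 (attained at k = 1)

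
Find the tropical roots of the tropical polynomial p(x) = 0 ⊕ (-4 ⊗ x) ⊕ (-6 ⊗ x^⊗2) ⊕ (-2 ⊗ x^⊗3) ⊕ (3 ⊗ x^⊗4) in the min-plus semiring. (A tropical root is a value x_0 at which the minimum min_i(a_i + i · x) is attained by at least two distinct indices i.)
Roots: {-5, -4, 2, 4}

Each tropical root is a break point of the lower envelope of the lines y = a_i + i · x (there are 5 lines, with slopes 0, 1, ..., 4). Only the lines that attain the minimum somewhere contribute to roots; other lines are dominated. Here the surviving (envelope) indices are i = 4, i = 3, i = 2, i = 1, i = 0.
Intersections between consecutive envelope lines give the roots: for adjacent envelope indices i < j the intersection is x = (a_i − a_j) / (j − i). Reading off the sorted break points: {-5, -4, 2, 4}.
Verification: at each break x_0, at least two indices attain the minimum of min_i(a_i + i · x_0).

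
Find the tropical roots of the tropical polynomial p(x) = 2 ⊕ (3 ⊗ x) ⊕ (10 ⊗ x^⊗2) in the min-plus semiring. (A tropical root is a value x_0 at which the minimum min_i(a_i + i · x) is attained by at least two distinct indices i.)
Roots: {-7, -1}

Each tropical root is a break point of the lower envelope of the lines y = a_i + i · x (there are 3 lines, with slopes 0, 1, ..., 2). Only the lines that attain the minimum somewhere contribute to roots; other lines are dominated. Here the surviving (envelope) indices are i = 2, i = 1, i = 0.
Intersections between consecutive envelope lines give the roots: for adjacent envelope indices i < j the intersection is x = (a_i − a_j) / (j − i). Reading off the sorted break points: {-7, -1}.
Verification: at each break x_0, at least two indices attain the minimum of min_i(a_i + i · x_0).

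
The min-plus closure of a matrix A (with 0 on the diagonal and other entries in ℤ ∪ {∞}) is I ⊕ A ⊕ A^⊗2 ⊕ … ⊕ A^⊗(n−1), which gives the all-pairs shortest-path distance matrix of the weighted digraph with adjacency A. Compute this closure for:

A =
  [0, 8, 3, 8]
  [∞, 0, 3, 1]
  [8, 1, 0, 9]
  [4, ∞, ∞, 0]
Closure =
  [0, 4, 3, 5]
  [5, 0, 3, 1]
  [6, 1, 0, 2]
  [4, 8, 7, 0]

This is the Floyd-Warshall all-pairs shortest-path computation. For each intermediate vertex k = 0, 1, …, 3, update dist[i][j] ← min(dist[i][j], dist[i][k] + dist[k][j]). The final matrix gives, for each (i, j), the minimum total weight of any directed path from i to j (possibly empty when i = j).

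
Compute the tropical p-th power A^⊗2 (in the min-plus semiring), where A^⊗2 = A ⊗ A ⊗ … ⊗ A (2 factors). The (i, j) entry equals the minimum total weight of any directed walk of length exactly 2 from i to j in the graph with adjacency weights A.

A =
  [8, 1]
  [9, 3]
A^⊗2 =
  [10, 4]
  [12, 6]

Each entry (A^⊗2)_ij equals the minimum over all length-2 walks i = v_0 → v_1 → … → v_2 = j of Σ_t A[v_t][v_{t+1}]. For example, for (i, j) = (0, 1) we minimise over 2 possible intermediate vertex sequences; the minimum is 4, attained along the walk 0 → 1 → 1.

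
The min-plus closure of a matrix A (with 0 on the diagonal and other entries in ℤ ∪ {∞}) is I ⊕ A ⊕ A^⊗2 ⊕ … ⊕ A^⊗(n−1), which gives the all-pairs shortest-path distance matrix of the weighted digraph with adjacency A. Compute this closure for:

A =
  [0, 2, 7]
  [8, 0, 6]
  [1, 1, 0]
Closure =
  [0, 2, 7]
  [7, 0, 6]
  [1, 1, 0]

This is the Floyd-Warshall all-pairs shortest-path computation. For each intermediate vertex k = 0, 1, …, 2, update dist[i][j] ← min(dist[i][j], dist[i][k] + dist[k][j]). The final matrix gives, for each (i, j), the minimum total weight of any directed path from i to j (possibly empty when i = j).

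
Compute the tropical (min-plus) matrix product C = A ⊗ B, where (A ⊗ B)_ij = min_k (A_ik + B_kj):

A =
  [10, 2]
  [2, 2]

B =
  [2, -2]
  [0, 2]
A ⊗ B =
  [2, 4]
  [2, 0]

Apply the min-plus product entry-by-entry:
  C[0][0] = min over k of (A[0][0] + B[0][0] = 10 + 2 = 12, A[0][1] + B[1][0] = 2 + 0 = 2) = 2 (attained at k = 1)
  C[0][1] = min over k of (A[0][0] + B[0][1] = 10 + -2 = 8, A[0][1] + B[1][1] = 2 + 2 = 4) = 4 (attained at k = 1)
  C[1][0] = min over k of (A[1][0] + B[0][0] = 2 + 2 = 4, A[1][1] + B[1][0] = 2 + 0 = 2) = 2 (attained at k = 1)
  C[1][1] = min over k of (A[1][0] + B[0][1] = 2 + -2 = 0, A[1][1] + B[1][1] = 2 + 2 = 4) = 0 (attained at k = 0)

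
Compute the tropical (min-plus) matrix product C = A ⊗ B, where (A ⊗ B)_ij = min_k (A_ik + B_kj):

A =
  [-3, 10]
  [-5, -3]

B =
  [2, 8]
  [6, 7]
A ⊗ B =
  [-1, 5]
  [-3, 3]

Apply the min-plus product entry-by-entry:
  C[0][0] = min over k of (A[0][0] + B[0][0] = -3 + 2 = -1, A[0][1] + B[1][0] = 10 + 6 = 16) = -1 (attained at k = 0)
  C[0][1] = min over k of (A[0][0] + B[0][1] = -3 + 8 = 5, A[0][1] + B[1][1] = 10 + 7 = 17) = 5 (attained at k = 0)
  C[1][0] = min over k of (A[1][0] + B[0][0] = -5 + 2 = -3, A[1][1] + B[1][0] = -3 + 6 = 3) = -3 (attained at k = 0)
  C[1][1] = min over k of (A[1][0] + B[0][1] = -5 + 8 = 3, A[1][1] + B[1][1] = -3 + 7 = 4) = 3 (attained at k = 0)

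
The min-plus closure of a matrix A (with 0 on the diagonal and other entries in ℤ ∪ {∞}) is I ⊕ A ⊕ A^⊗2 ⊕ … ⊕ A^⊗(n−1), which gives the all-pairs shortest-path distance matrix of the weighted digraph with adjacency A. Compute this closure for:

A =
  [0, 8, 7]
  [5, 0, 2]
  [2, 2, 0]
Closure =
  [0, 8, 7]
  [4, 0, 2]
  [2, 2, 0]

This is the Floyd-Warshall all-pairs shortest-path computation. For each intermediate vertex k = 0, 1, …, 2, update dist[i][j] ← min(dist[i][j], dist[i][k] + dist[k][j]). The final matrix gives, for each (i, j), the minimum total weight of any directed path from i to j (possibly empty when i = j).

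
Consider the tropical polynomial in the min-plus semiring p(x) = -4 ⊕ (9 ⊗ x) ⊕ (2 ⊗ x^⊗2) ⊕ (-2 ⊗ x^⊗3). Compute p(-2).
p(-2) = -8

A tropical monomial a ⊗ x^⊗i evaluates to a + i · x. Evaluating each term at x = -2:
  Term 0 contributes -4 + 0 · -2 = -4
  Term 1 contributes 9 + 1 · -2 = 7
  Term 2 contributes 2 + 2 · -2 = -2
  Term 3 contributes -2 + 3 · -2 = -8
p(-2) = ⊕ of these = min[-4, 7, -2, -8] = -8.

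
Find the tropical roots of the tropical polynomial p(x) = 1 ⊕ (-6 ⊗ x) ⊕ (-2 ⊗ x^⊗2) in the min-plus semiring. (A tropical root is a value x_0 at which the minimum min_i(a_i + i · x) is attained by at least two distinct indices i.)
Roots: {-4, 7}

Each tropical root is a break point of the lower envelope of the lines y = a_i + i · x (there are 3 lines, with slopes 0, 1, ..., 2). Only the lines that attain the minimum somewhere contribute to roots; other lines are dominated. Here the surviving (envelope) indices are i = 2, i = 1, i = 0.
Intersections between consecutive envelope lines give the roots: for adjacent envelope indices i < j the intersection is x = (a_i − a_j) / (j − i). Reading off the sorted break points: {-4, 7}.
Verification: at each break x_0, at least two indices attain the minimum of min_i(a_i + i · x_0).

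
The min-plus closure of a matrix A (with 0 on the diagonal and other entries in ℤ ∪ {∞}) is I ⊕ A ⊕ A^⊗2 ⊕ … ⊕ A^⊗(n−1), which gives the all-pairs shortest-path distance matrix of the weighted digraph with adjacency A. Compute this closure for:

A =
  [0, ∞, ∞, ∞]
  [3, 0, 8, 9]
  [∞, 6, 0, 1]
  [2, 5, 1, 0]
Closure =
  [0, ∞, ∞, ∞]
  [3, 0, 8, 9]
  [3, 6, 0, 1]
  [2, 5, 1, 0]

This is the Floyd-Warshall all-pairs shortest-path computation. For each intermediate vertex k = 0, 1, …, 3, update dist[i][j] ← min(dist[i][j], dist[i][k] + dist[k][j]). The final matrix gives, for each (i, j), the minimum total weight of any directed path from i to j (possibly empty when i = j).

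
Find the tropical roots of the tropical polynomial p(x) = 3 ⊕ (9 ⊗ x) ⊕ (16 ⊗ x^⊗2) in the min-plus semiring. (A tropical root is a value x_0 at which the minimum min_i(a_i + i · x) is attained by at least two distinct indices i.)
Roots: {-7, -6}

Each tropical root is a break point of the lower envelope of the lines y = a_i + i · x (there are 3 lines, with slopes 0, 1, ..., 2). Only the lines that attain the minimum somewhere contribute to roots; other lines are dominated. Here the surviving (envelope) indices are i = 2, i = 1, i = 0.
Intersections between consecutive envelope lines give the roots: for adjacent envelope indices i < j the intersection is x = (a_i − a_j) / (j − i). Reading off the sorted break points: {-7, -6}.
Verification: at each break x_0, at least two indices attain the minimum of min_i(a_i + i · x_0).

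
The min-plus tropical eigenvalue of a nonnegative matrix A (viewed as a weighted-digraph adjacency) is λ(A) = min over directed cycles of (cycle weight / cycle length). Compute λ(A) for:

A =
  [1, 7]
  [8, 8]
λ(A) = 1

Enumerate directed cycles and compute their means (weight / length). Sample:
  cycle 0 → 0: weight = 1, length = 1, mean = 1/1 ≈ 1.000
  cycle 1 → 1: weight = 8, length = 1, mean = 8/1 ≈ 8.000
  cycle 0 → 1 → 0: weight = 15, length = 2, mean = 15/2 ≈ 7.500
  cycle 1 → 0 → 1: weight = 15, length = 2, mean = 15/2 ≈ 7.500
Minimum mean = 1.000, attained e.g. along the cycle 0 → 0 with weight 1 and length 1. So λ(A) = 1/1 = 1.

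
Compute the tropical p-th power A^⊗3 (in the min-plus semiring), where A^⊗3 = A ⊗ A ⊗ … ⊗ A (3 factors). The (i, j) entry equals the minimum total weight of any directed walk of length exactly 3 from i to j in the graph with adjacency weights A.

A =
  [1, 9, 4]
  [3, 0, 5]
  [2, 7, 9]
A^⊗3 =
  [3, 9, 6]
  [3, 0, 5]
  [4, 7, 7]

Each entry (A^⊗3)_ij equals the minimum over all length-3 walks i = v_0 → v_1 → … → v_3 = j of Σ_t A[v_t][v_{t+1}]. For example, for (i, j) = (0, 2) we minimise over 9 possible intermediate vertex sequences; the minimum is 6, attained along the walk 0 → 0 → 0 → 2.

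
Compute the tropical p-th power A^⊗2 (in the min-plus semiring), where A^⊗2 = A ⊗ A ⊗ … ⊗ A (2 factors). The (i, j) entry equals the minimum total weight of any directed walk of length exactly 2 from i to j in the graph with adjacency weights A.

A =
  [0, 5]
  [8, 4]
A^⊗2 =
  [0, 5]
  [8, 8]

Each entry (A^⊗2)_ij equals the minimum over all length-2 walks i = v_0 → v_1 → … → v_2 = j of Σ_t A[v_t][v_{t+1}]. For example, for (i, j) = (0, 1) we minimise over 2 possible intermediate vertex sequences; the minimum is 5, attained along the walk 0 → 0 → 1.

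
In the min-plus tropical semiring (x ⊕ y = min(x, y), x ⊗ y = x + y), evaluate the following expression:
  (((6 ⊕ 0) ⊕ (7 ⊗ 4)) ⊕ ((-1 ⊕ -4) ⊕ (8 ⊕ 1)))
(((6 ⊕ 0) ⊕ (7 ⊗ 4)) ⊕ ((-1 ⊕ -4) ⊕ (8 ⊕ 1))) = -4

Expand innermost to outermost. Recall ⊕ takes the minimum of its arguments and ⊗ takes their sum. Working out the expression (((6 ⊕ 0) ⊕ (7 ⊗ 4)) ⊕ ((-1 ⊕ -4) ⊕ (8 ⊕ 1))) gives -4.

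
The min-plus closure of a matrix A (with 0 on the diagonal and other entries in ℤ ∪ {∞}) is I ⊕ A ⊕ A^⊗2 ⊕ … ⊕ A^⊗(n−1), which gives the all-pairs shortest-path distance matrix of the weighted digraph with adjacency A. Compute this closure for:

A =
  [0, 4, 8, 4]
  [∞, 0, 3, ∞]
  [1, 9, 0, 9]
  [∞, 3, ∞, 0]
Closure =
  [0, 4, 7, 4]
  [4, 0, 3, 8]
  [1, 5, 0, 5]
  [7, 3, 6, 0]

This is the Floyd-Warshall all-pairs shortest-path computation. For each intermediate vertex k = 0, 1, …, 3, update dist[i][j] ← min(dist[i][j], dist[i][k] + dist[k][j]). The final matrix gives, for each (i, j), the minimum total weight of any directed path from i to j (possibly empty when i = j).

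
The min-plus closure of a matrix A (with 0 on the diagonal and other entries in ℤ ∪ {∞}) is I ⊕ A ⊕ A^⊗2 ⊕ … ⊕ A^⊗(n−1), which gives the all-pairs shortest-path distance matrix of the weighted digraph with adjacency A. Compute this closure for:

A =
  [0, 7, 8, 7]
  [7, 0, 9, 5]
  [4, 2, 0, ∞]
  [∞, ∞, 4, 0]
Closure =
  [0, 7, 8, 7]
  [7, 0, 9, 5]
  [4, 2, 0, 7]
  [8, 6, 4, 0]

This is the Floyd-Warshall all-pairs shortest-path computation. For each intermediate vertex k = 0, 1, …, 3, update dist[i][j] ← min(dist[i][j], dist[i][k] + dist[k][j]). The final matrix gives, for each (i, j), the minimum total weight of any directed path from i to j (possibly empty when i = j).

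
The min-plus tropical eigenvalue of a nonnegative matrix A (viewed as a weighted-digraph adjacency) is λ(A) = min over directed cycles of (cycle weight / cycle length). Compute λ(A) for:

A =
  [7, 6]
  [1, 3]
λ(A) = 3

Enumerate directed cycles and compute their means (weight / length). Sample:
  cycle 0 → 0: weight = 7, length = 1, mean = 7/1 ≈ 7.000
  cycle 1 → 1: weight = 3, length = 1, mean = 3/1 ≈ 3.000
  cycle 0 → 1 → 0: weight = 7, length = 2, mean = 7/2 ≈ 3.500
  cycle 1 → 0 → 1: weight = 7, length = 2, mean = 7/2 ≈ 3.500
Minimum mean = 3.000, attained e.g. along the cycle 1 → 1 with weight 3 and length 1. So λ(A) = 3/1 = 3.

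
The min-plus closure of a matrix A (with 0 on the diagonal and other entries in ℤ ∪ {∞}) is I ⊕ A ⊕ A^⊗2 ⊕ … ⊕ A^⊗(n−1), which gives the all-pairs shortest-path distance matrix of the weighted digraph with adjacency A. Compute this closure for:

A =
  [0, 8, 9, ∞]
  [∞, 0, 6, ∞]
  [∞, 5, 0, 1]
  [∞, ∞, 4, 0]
Closure =
  [0, 8, 9, 10]
  [∞, 0, 6, 7]
  [∞, 5, 0, 1]
  [∞, 9, 4, 0]

This is the Floyd-Warshall all-pairs shortest-path computation. For each intermediate vertex k = 0, 1, …, 3, update dist[i][j] ← min(dist[i][j], dist[i][k] + dist[k][j]). The final matrix gives, for each (i, j), the minimum total weight of any directed path from i to j (possibly empty when i = j).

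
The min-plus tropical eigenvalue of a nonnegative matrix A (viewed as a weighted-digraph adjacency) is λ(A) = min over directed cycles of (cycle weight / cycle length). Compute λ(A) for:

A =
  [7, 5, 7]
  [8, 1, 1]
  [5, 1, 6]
λ(A) = 1

Enumerate directed cycles and compute their means (weight / length). Sample:
  cycle 0 → 0: weight = 7, length = 1, mean = 7/1 ≈ 7.000
  cycle 1 → 1: weight = 1, length = 1, mean = 1/1 ≈ 1.000
  cycle 2 → 2: weight = 6, length = 1, mean = 6/1 ≈ 6.000
  cycle 0 → 1 → 0: weight = 13, length = 2, mean = 13/2 ≈ 6.500
  cycle 0 → 2 → 0: weight = 12, length = 2, mean = 12/2 ≈ 6.000
  cycle 1 → 0 → 1: weight = 13, length = 2, mean = 13/2 ≈ 6.500
Minimum mean = 1.000, attained e.g. along the cycle 1 → 1 with weight 1 and length 1. So λ(A) = 1/1 = 1.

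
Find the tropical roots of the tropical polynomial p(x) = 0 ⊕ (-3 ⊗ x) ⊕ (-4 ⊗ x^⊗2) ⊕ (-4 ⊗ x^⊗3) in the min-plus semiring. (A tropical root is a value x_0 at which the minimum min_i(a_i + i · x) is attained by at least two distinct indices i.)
Roots: {0, 1, 3}

Each tropical root is a break point of the lower envelope of the lines y = a_i + i · x (there are 4 lines, with slopes 0, 1, ..., 3). Only the lines that attain the minimum somewhere contribute to roots; other lines are dominated. Here the surviving (envelope) indices are i = 3, i = 2, i = 1, i = 0.
Intersections between consecutive envelope lines give the roots: for adjacent envelope indices i < j the intersection is x = (a_i − a_j) / (j − i). Reading off the sorted break points: {0, 1, 3}.
Verification: at each break x_0, at least two indices attain the minimum of min_i(a_i + i · x_0).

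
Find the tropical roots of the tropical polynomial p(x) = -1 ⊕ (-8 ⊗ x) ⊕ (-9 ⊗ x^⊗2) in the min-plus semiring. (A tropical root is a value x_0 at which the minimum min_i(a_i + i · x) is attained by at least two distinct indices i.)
Roots: {1, 7}

Each tropical root is a break point of the lower envelope of the lines y = a_i + i · x (there are 3 lines, with slopes 0, 1, ..., 2). Only the lines that attain the minimum somewhere contribute to roots; other lines are dominated. Here the surviving (envelope) indices are i = 2, i = 1, i = 0.
Intersections between consecutive envelope lines give the roots: for adjacent envelope indices i < j the intersection is x = (a_i − a_j) / (j − i). Reading off the sorted break points: {1, 7}.
Verification: at each break x_0, at least two indices attain the minimum of min_i(a_i + i · x_0).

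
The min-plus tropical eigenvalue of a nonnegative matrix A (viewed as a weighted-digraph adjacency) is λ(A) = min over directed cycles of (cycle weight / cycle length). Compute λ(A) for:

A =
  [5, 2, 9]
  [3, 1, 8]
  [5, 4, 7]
λ(A) = 1

Enumerate directed cycles and compute their means (weight / length). Sample:
  cycle 0 → 0: weight = 5, length = 1, mean = 5/1 ≈ 5.000
  cycle 1 → 1: weight = 1, length = 1, mean = 1/1 ≈ 1.000
  cycle 2 → 2: weight = 7, length = 1, mean = 7/1 ≈ 7.000
  cycle 0 → 1 → 0: weight = 5, length = 2, mean = 5/2 ≈ 2.500
  cycle 0 → 2 → 0: weight = 14, length = 2, mean = 14/2 ≈ 7.000
  cycle 1 → 0 → 1: weight = 5, length = 2, mean = 5/2 ≈ 2.500
Minimum mean = 1.000, attained e.g. along the cycle 1 → 1 with weight 1 and length 1. So λ(A) = 1/1 = 1.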